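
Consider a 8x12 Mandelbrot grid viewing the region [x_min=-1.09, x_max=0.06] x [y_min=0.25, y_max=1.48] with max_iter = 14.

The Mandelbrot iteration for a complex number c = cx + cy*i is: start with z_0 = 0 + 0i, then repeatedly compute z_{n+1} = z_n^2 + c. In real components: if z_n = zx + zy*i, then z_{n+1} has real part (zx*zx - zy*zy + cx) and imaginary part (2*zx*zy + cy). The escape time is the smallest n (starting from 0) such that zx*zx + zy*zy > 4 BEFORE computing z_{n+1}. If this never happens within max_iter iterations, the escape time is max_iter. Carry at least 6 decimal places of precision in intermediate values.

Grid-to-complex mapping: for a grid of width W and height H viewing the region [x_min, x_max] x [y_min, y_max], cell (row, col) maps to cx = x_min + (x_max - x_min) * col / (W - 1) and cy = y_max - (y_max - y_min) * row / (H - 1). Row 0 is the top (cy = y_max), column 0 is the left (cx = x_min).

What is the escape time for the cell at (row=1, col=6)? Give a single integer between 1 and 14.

z_0 = 0 + 0i, c = -0.1043 + 1.3682i
Iter 1: z = -0.1043 + 1.3682i, |z|^2 = 1.8828
Iter 2: z = -1.9653 + 1.0828i, |z|^2 = 5.0350
Escaped at iteration 2

Answer: 2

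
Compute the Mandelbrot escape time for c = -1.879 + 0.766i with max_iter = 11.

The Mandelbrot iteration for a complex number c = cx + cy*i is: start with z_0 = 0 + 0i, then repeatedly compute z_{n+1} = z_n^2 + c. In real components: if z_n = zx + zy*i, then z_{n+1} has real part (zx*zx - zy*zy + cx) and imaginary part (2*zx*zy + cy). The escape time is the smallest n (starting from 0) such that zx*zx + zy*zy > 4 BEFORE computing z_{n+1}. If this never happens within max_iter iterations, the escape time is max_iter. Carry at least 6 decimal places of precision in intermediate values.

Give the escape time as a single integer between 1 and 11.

Answer: 1

Derivation:
z_0 = 0 + 0i, c = -1.8790 + 0.7660i
Iter 1: z = -1.8790 + 0.7660i, |z|^2 = 4.1174
Escaped at iteration 1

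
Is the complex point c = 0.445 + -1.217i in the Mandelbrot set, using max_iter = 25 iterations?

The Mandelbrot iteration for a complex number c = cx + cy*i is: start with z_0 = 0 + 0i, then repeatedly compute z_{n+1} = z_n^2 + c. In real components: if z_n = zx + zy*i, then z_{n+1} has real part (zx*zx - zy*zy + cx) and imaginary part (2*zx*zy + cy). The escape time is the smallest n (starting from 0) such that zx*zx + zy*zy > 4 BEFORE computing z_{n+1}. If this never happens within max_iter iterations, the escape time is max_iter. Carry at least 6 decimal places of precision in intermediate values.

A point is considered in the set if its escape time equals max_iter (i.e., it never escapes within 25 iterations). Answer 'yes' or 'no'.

z_0 = 0 + 0i, c = 0.4450 + -1.2170i
Iter 1: z = 0.4450 + -1.2170i, |z|^2 = 1.6791
Iter 2: z = -0.8381 + -2.3001i, |z|^2 = 5.9929
Escaped at iteration 2

Answer: no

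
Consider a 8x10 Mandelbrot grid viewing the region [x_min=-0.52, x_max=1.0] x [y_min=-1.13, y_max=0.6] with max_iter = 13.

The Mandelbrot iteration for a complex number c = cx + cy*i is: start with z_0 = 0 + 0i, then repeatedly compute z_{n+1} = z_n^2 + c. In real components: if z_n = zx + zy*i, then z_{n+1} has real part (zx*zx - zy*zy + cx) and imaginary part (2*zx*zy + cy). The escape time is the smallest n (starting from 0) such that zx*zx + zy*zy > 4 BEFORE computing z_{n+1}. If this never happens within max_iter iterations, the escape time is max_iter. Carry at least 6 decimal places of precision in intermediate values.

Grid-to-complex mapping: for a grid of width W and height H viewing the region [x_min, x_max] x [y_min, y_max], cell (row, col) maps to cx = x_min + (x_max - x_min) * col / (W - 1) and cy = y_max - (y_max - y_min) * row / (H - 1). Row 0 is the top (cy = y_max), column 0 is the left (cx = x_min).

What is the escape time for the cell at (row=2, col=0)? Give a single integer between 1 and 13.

z_0 = 0 + 0i, c = -0.5200 + 0.2156i
Iter 1: z = -0.5200 + 0.2156i, |z|^2 = 0.3169
Iter 2: z = -0.2961 + -0.0086i, |z|^2 = 0.0877
Iter 3: z = -0.4324 + 0.2207i, |z|^2 = 0.2357
Iter 4: z = -0.3817 + 0.0247i, |z|^2 = 0.1463
Iter 5: z = -0.3749 + 0.1967i, |z|^2 = 0.1792
Iter 6: z = -0.4181 + 0.0681i, |z|^2 = 0.1795
Iter 7: z = -0.3498 + 0.1586i, |z|^2 = 0.1475
Iter 8: z = -0.4228 + 0.1046i, |z|^2 = 0.1897
Iter 9: z = -0.3522 + 0.1271i, |z|^2 = 0.1402
Iter 10: z = -0.4121 + 0.1260i, |z|^2 = 0.1857
Iter 11: z = -0.3660 + 0.1117i, |z|^2 = 0.1465
Iter 12: z = -0.3985 + 0.1338i, |z|^2 = 0.1767

Answer: 13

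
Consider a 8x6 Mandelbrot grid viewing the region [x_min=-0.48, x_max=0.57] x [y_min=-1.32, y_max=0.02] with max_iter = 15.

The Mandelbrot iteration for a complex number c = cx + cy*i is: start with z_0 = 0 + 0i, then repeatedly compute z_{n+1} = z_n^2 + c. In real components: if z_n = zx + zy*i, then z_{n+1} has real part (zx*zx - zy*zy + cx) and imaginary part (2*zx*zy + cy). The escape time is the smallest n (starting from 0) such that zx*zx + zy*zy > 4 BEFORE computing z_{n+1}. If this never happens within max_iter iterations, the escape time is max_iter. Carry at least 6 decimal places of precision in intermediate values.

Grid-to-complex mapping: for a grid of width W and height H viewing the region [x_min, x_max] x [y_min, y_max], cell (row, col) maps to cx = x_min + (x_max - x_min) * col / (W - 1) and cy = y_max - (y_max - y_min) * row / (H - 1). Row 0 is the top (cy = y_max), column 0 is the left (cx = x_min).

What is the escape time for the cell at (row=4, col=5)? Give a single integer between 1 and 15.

Answer: 3

Derivation:
z_0 = 0 + 0i, c = 0.2700 + -1.0520i
Iter 1: z = 0.2700 + -1.0520i, |z|^2 = 1.1796
Iter 2: z = -0.7638 + -1.6201i, |z|^2 = 3.2081
Iter 3: z = -1.7713 + 1.4228i, |z|^2 = 5.1619
Escaped at iteration 3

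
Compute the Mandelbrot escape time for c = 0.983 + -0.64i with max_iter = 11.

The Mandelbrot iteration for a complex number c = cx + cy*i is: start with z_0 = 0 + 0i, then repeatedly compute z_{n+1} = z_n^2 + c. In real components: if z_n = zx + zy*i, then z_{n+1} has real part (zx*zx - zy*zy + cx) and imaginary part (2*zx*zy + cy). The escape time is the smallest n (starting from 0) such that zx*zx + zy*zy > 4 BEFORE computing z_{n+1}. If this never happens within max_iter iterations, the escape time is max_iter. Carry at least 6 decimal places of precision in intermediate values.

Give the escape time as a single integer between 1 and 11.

z_0 = 0 + 0i, c = 0.9830 + -0.6400i
Iter 1: z = 0.9830 + -0.6400i, |z|^2 = 1.3759
Iter 2: z = 1.5397 + -1.8982i, |z|^2 = 5.9740
Escaped at iteration 2

Answer: 2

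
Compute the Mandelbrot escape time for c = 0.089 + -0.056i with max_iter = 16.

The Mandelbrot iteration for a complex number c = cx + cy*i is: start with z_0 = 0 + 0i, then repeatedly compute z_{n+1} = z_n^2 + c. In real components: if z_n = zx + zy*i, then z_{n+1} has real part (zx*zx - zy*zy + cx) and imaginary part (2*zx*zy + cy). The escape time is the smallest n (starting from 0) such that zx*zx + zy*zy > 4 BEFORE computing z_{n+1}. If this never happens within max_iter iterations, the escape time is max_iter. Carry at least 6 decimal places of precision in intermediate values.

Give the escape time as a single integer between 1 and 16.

Answer: 16

Derivation:
z_0 = 0 + 0i, c = 0.0890 + -0.0560i
Iter 1: z = 0.0890 + -0.0560i, |z|^2 = 0.0111
Iter 2: z = 0.0938 + -0.0660i, |z|^2 = 0.0131
Iter 3: z = 0.0934 + -0.0684i, |z|^2 = 0.0134
Iter 4: z = 0.0931 + -0.0688i, |z|^2 = 0.0134
Iter 5: z = 0.0929 + -0.0688i, |z|^2 = 0.0134
Iter 6: z = 0.0929 + -0.0688i, |z|^2 = 0.0134
Iter 7: z = 0.0929 + -0.0688i, |z|^2 = 0.0134
Iter 8: z = 0.0929 + -0.0688i, |z|^2 = 0.0134
Iter 9: z = 0.0929 + -0.0688i, |z|^2 = 0.0134
Iter 10: z = 0.0929 + -0.0688i, |z|^2 = 0.0134
Iter 11: z = 0.0929 + -0.0688i, |z|^2 = 0.0134
Iter 12: z = 0.0929 + -0.0688i, |z|^2 = 0.0134
Iter 13: z = 0.0929 + -0.0688i, |z|^2 = 0.0134
Iter 14: z = 0.0929 + -0.0688i, |z|^2 = 0.0134
Iter 15: z = 0.0929 + -0.0688i, |z|^2 = 0.0134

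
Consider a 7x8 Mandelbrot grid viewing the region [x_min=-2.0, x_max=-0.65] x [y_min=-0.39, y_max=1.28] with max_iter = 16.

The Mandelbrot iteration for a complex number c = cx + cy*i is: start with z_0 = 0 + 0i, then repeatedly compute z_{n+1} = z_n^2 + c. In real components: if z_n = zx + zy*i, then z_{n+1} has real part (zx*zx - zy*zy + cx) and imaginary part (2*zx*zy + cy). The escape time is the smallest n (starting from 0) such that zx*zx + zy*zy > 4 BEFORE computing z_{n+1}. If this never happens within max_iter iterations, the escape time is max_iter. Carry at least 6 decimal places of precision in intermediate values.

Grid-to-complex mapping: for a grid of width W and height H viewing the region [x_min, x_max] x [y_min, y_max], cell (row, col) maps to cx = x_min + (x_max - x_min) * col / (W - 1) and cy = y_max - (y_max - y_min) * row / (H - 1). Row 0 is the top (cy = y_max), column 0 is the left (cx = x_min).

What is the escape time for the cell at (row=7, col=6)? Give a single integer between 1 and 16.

Answer: 16

Derivation:
z_0 = 0 + 0i, c = -0.6500 + -0.3900i
Iter 1: z = -0.6500 + -0.3900i, |z|^2 = 0.5746
Iter 2: z = -0.3796 + 0.1170i, |z|^2 = 0.1578
Iter 3: z = -0.5196 + -0.4788i, |z|^2 = 0.4993
Iter 4: z = -0.6093 + 0.1076i, |z|^2 = 0.3828
Iter 5: z = -0.2903 + -0.5211i, |z|^2 = 0.3558
Iter 6: z = -0.8373 + -0.0874i, |z|^2 = 0.7086
Iter 7: z = 0.0434 + -0.2436i, |z|^2 = 0.0612
Iter 8: z = -0.7075 + -0.4111i, |z|^2 = 0.6695
Iter 9: z = -0.3185 + 0.1917i, |z|^2 = 0.1382
Iter 10: z = -0.5853 + -0.5121i, |z|^2 = 0.6049
Iter 11: z = -0.5697 + 0.2095i, |z|^2 = 0.3684
Iter 12: z = -0.3693 + -0.6287i, |z|^2 = 0.5317
Iter 13: z = -0.9089 + 0.0744i, |z|^2 = 0.8316
Iter 14: z = 0.1705 + -0.5253i, |z|^2 = 0.3050
Iter 15: z = -0.8969 + -0.5691i, |z|^2 = 1.1283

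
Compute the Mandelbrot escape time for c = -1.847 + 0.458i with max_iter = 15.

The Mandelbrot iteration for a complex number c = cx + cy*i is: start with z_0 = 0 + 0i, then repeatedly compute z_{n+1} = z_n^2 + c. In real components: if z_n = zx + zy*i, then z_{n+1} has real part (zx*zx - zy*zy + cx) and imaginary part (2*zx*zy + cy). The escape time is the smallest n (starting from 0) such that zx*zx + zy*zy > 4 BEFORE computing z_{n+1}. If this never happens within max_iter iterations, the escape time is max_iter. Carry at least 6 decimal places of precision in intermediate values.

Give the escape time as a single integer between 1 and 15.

z_0 = 0 + 0i, c = -1.8470 + 0.4580i
Iter 1: z = -1.8470 + 0.4580i, |z|^2 = 3.6212
Iter 2: z = 1.3546 + -1.2339i, |z|^2 = 3.3575
Iter 3: z = -1.5343 + -2.8849i, |z|^2 = 10.6766
Escaped at iteration 3

Answer: 3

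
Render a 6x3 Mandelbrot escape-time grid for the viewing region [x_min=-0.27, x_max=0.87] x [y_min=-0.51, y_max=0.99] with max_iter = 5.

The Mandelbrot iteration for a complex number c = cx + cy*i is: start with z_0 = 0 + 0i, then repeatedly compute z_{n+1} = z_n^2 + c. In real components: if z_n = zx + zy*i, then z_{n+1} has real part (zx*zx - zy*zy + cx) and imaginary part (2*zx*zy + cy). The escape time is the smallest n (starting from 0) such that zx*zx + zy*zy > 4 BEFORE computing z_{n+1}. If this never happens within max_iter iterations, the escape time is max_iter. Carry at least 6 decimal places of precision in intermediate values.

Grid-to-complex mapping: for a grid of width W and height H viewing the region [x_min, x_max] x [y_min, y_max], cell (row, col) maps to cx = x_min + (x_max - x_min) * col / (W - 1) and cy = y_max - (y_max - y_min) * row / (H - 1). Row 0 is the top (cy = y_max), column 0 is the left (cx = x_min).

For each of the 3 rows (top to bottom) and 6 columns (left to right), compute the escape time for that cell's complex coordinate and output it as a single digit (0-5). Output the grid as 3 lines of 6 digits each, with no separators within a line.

(row=0, col=0): c = -0.2700 + 0.9900i → escape time 5
(row=0, col=1): c = -0.0420 + 0.9900i → escape time 5
(row=0, col=2): c = 0.1860 + 0.9900i → escape time 4
(row=0, col=3): c = 0.4140 + 0.9900i → escape time 3
(row=0, col=4): c = 0.6420 + 0.9900i → escape time 2
(row=0, col=5): c = 0.8700 + 0.9900i → escape time 2
(row=1, col=0): c = -0.2700 + 0.2400i → escape time 5
(row=1, col=1): c = -0.0420 + 0.2400i → escape time 5
(row=1, col=2): c = 0.1860 + 0.2400i → escape time 5
(row=1, col=3): c = 0.4140 + 0.2400i → escape time 5
(row=1, col=4): c = 0.6420 + 0.2400i → escape time 4
(row=1, col=5): c = 0.8700 + 0.2400i → escape time 3
(row=2, col=0): c = -0.2700 + -0.5100i → escape time 5
(row=2, col=1): c = -0.0420 + -0.5100i → escape time 5
(row=2, col=2): c = 0.1860 + -0.5100i → escape time 5
(row=2, col=3): c = 0.4140 + -0.5100i → escape time 5
(row=2, col=4): c = 0.6420 + -0.5100i → escape time 3
(row=2, col=5): c = 0.8700 + -0.5100i → escape time 3

Answer: 554322
555543
555533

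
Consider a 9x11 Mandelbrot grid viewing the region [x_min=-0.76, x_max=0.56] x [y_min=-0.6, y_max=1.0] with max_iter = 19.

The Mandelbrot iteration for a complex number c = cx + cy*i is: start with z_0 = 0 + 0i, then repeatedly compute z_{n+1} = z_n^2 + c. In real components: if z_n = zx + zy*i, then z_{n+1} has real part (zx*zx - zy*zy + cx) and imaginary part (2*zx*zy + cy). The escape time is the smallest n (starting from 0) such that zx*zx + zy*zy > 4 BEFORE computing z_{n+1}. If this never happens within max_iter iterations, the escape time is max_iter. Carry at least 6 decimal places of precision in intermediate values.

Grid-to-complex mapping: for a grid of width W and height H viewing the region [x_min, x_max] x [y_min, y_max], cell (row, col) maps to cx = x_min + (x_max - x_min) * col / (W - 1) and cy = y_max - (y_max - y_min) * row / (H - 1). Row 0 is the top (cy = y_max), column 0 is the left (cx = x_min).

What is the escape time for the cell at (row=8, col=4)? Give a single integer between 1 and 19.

Answer: 19

Derivation:
z_0 = 0 + 0i, c = -0.1000 + -0.2800i
Iter 1: z = -0.1000 + -0.2800i, |z|^2 = 0.0884
Iter 2: z = -0.1684 + -0.2240i, |z|^2 = 0.0785
Iter 3: z = -0.1218 + -0.2046i, |z|^2 = 0.0567
Iter 4: z = -0.1270 + -0.2302i, |z|^2 = 0.0691
Iter 5: z = -0.1368 + -0.2215i, |z|^2 = 0.0678
Iter 6: z = -0.1304 + -0.2194i, |z|^2 = 0.0651
Iter 7: z = -0.1311 + -0.2228i, |z|^2 = 0.0668
Iter 8: z = -0.1324 + -0.2216i, |z|^2 = 0.0666
Iter 9: z = -0.1315 + -0.2213i, |z|^2 = 0.0663
Iter 10: z = -0.1317 + -0.2218i, |z|^2 = 0.0665
Iter 11: z = -0.1318 + -0.2216i, |z|^2 = 0.0665
Iter 12: z = -0.1317 + -0.2216i, |z|^2 = 0.0664
Iter 13: z = -0.1317 + -0.2216i, |z|^2 = 0.0665
Iter 14: z = -0.1318 + -0.2216i, |z|^2 = 0.0665
Iter 15: z = -0.1317 + -0.2216i, |z|^2 = 0.0665
Iter 16: z = -0.1317 + -0.2216i, |z|^2 = 0.0665
Iter 17: z = -0.1318 + -0.2216i, |z|^2 = 0.0665
Iter 18: z = -0.1318 + -0.2216i, |z|^2 = 0.0665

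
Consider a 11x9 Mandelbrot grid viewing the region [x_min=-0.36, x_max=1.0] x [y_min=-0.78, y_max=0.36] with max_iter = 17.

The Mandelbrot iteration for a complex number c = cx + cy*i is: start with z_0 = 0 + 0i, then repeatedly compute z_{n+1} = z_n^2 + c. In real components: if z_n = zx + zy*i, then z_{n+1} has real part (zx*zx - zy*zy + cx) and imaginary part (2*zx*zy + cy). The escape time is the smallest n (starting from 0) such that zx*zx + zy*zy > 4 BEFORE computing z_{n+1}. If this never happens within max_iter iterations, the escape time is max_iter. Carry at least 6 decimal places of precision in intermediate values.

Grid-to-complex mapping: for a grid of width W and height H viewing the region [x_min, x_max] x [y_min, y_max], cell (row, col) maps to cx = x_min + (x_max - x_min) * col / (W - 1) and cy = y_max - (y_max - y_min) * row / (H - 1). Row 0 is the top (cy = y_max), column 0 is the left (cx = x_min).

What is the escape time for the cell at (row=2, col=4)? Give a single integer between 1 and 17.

z_0 = 0 + 0i, c = 0.1840 + 0.0750i
Iter 1: z = 0.1840 + 0.0750i, |z|^2 = 0.0395
Iter 2: z = 0.2122 + 0.1026i, |z|^2 = 0.0556
Iter 3: z = 0.2185 + 0.1185i, |z|^2 = 0.0618
Iter 4: z = 0.2177 + 0.1268i, |z|^2 = 0.0635
Iter 5: z = 0.2153 + 0.1302i, |z|^2 = 0.0633
Iter 6: z = 0.2134 + 0.1311i, |z|^2 = 0.0627
Iter 7: z = 0.2124 + 0.1309i, |z|^2 = 0.0622
Iter 8: z = 0.2120 + 0.1306i, |z|^2 = 0.0620
Iter 9: z = 0.2119 + 0.1304i, |z|^2 = 0.0619
Iter 10: z = 0.2119 + 0.1302i, |z|^2 = 0.0619
Iter 11: z = 0.2119 + 0.1302i, |z|^2 = 0.0619
Iter 12: z = 0.2120 + 0.1302i, |z|^2 = 0.0619
Iter 13: z = 0.2120 + 0.1302i, |z|^2 = 0.0619
Iter 14: z = 0.2120 + 0.1302i, |z|^2 = 0.0619
Iter 15: z = 0.2120 + 0.1302i, |z|^2 = 0.0619
Iter 16: z = 0.2120 + 0.1302i, |z|^2 = 0.0619

Answer: 17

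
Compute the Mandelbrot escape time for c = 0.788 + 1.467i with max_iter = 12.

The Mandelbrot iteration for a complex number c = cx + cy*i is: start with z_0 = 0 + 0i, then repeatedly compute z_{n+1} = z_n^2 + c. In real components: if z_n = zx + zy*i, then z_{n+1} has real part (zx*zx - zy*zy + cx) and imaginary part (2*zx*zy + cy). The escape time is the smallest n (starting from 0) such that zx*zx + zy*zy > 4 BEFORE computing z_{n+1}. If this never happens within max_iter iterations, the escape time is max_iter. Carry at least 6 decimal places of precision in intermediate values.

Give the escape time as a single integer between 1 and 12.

z_0 = 0 + 0i, c = 0.7880 + 1.4670i
Iter 1: z = 0.7880 + 1.4670i, |z|^2 = 2.7730
Iter 2: z = -0.7431 + 3.7790i, |z|^2 = 14.8330
Escaped at iteration 2

Answer: 2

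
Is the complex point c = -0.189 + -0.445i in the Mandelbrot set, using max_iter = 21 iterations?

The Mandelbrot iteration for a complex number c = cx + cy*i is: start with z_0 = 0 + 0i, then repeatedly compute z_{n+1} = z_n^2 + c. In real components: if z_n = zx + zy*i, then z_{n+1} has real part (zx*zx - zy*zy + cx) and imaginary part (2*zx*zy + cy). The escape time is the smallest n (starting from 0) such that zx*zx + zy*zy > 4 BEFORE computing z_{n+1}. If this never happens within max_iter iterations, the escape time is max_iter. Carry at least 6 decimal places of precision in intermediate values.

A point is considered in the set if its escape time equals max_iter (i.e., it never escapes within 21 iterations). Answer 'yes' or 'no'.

z_0 = 0 + 0i, c = -0.1890 + -0.4450i
Iter 1: z = -0.1890 + -0.4450i, |z|^2 = 0.2337
Iter 2: z = -0.3513 + -0.2768i, |z|^2 = 0.2000
Iter 3: z = -0.1422 + -0.2505i, |z|^2 = 0.0830
Iter 4: z = -0.2315 + -0.3738i, |z|^2 = 0.1933
Iter 5: z = -0.2751 + -0.2719i, |z|^2 = 0.1496
Iter 6: z = -0.1873 + -0.2954i, |z|^2 = 0.1223
Iter 7: z = -0.2412 + -0.3344i, |z|^2 = 0.1700
Iter 8: z = -0.2426 + -0.2837i, |z|^2 = 0.1394
Iter 9: z = -0.2106 + -0.3073i, |z|^2 = 0.1388
Iter 10: z = -0.2391 + -0.3155i, |z|^2 = 0.1567
Iter 11: z = -0.2314 + -0.2941i, |z|^2 = 0.1401
Iter 12: z = -0.2220 + -0.3089i, |z|^2 = 0.1447
Iter 13: z = -0.2351 + -0.3079i, |z|^2 = 0.1501
Iter 14: z = -0.2285 + -0.3002i, |z|^2 = 0.1423
Iter 15: z = -0.2269 + -0.3078i, |z|^2 = 0.1462
Iter 16: z = -0.2323 + -0.3053i, |z|^2 = 0.1472
Iter 17: z = -0.2283 + -0.3032i, |z|^2 = 0.1440
Iter 18: z = -0.2288 + -0.3066i, |z|^2 = 0.1463
Iter 19: z = -0.2306 + -0.3047i, |z|^2 = 0.1460
Iter 20: z = -0.2286 + -0.3044i, |z|^2 = 0.1450
Did not escape in 21 iterations → in set

Answer: yes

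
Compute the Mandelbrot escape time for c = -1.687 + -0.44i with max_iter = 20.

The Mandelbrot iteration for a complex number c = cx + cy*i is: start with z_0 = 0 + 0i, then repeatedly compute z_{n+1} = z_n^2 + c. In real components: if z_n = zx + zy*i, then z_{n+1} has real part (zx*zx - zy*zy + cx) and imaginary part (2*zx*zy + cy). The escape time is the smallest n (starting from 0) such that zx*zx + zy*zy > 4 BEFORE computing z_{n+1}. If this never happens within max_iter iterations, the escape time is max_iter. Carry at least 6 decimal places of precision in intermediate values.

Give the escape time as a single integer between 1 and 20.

Answer: 3

Derivation:
z_0 = 0 + 0i, c = -1.6870 + -0.4400i
Iter 1: z = -1.6870 + -0.4400i, |z|^2 = 3.0396
Iter 2: z = 0.9654 + 1.0446i, |z|^2 = 2.0230
Iter 3: z = -1.8462 + 1.5768i, |z|^2 = 5.8945
Escaped at iteration 3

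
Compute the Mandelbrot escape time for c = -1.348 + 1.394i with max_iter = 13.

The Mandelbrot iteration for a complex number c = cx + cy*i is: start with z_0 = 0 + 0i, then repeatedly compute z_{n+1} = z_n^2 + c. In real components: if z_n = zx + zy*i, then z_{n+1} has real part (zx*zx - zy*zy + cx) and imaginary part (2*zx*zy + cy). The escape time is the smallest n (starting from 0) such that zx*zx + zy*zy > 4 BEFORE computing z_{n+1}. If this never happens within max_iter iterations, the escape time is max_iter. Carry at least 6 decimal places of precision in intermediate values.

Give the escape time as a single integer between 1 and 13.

Answer: 2

Derivation:
z_0 = 0 + 0i, c = -1.3480 + 1.3940i
Iter 1: z = -1.3480 + 1.3940i, |z|^2 = 3.7603
Iter 2: z = -1.4741 + -2.3642i, |z|^2 = 7.7626
Escaped at iteration 2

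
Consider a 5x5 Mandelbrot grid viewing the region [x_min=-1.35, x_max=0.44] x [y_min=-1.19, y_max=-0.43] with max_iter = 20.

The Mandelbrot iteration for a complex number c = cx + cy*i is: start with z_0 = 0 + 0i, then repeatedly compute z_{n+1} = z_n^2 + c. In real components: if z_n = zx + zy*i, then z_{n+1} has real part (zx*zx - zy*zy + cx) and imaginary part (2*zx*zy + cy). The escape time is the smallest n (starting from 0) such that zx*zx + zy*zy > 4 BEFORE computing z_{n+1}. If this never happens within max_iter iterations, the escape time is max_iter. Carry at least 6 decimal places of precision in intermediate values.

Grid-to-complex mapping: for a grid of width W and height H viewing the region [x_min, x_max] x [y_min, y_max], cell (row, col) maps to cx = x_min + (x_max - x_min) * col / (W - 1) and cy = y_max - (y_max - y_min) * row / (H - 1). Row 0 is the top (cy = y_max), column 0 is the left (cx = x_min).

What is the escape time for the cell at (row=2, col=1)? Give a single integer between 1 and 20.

Answer: 4

Derivation:
z_0 = 0 + 0i, c = -0.9025 + -0.8100i
Iter 1: z = -0.9025 + -0.8100i, |z|^2 = 1.4706
Iter 2: z = -0.7441 + 0.6521i, |z|^2 = 0.9788
Iter 3: z = -0.7740 + -1.7804i, |z|^2 = 3.7688
Iter 4: z = -3.4732 + 1.9460i, |z|^2 = 15.8497
Escaped at iteration 4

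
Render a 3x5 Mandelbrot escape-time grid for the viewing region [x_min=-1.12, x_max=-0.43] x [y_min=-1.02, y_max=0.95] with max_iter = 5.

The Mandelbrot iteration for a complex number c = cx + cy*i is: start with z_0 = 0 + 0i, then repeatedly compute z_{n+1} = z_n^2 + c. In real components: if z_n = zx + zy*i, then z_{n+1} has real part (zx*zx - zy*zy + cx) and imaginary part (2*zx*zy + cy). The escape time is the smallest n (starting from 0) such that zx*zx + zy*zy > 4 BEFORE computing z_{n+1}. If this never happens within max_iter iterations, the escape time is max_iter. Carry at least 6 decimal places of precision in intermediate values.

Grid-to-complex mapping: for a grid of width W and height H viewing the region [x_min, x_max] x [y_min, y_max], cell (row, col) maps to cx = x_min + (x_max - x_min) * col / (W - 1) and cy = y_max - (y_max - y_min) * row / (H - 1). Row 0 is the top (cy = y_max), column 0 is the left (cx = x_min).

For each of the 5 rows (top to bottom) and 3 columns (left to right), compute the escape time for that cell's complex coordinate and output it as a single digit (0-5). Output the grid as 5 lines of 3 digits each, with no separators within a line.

(row=0, col=0): c = -1.1200 + 0.9500i → escape time 3
(row=0, col=1): c = -0.7750 + 0.9500i → escape time 3
(row=0, col=2): c = -0.4300 + 0.9500i → escape time 4
(row=1, col=0): c = -1.1200 + 0.4575i → escape time 5
(row=1, col=1): c = -0.7750 + 0.4575i → escape time 5
(row=1, col=2): c = -0.4300 + 0.4575i → escape time 5
(row=2, col=0): c = -1.1200 + -0.0350i → escape time 5
(row=2, col=1): c = -0.7750 + -0.0350i → escape time 5
(row=2, col=2): c = -0.4300 + -0.0350i → escape time 5
(row=3, col=0): c = -1.1200 + -0.5275i → escape time 5
(row=3, col=1): c = -0.7750 + -0.5275i → escape time 5
(row=3, col=2): c = -0.4300 + -0.5275i → escape time 5
(row=4, col=0): c = -1.1200 + -1.0200i → escape time 3
(row=4, col=1): c = -0.7750 + -1.0200i → escape time 3
(row=4, col=2): c = -0.4300 + -1.0200i → escape time 4

Answer: 334
555
555
555
334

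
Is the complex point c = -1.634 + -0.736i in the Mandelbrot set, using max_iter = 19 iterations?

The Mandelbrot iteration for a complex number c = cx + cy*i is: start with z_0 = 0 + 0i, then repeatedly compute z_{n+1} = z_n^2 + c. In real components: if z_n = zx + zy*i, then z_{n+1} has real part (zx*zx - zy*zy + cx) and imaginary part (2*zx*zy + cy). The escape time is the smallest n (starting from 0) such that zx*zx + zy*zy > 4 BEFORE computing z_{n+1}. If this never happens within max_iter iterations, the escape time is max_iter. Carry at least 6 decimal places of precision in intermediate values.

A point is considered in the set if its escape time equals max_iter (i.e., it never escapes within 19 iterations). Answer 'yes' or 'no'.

Answer: no

Derivation:
z_0 = 0 + 0i, c = -1.6340 + -0.7360i
Iter 1: z = -1.6340 + -0.7360i, |z|^2 = 3.2117
Iter 2: z = 0.4943 + 1.6692i, |z|^2 = 3.0307
Iter 3: z = -4.1761 + 0.9141i, |z|^2 = 18.2753
Escaped at iteration 3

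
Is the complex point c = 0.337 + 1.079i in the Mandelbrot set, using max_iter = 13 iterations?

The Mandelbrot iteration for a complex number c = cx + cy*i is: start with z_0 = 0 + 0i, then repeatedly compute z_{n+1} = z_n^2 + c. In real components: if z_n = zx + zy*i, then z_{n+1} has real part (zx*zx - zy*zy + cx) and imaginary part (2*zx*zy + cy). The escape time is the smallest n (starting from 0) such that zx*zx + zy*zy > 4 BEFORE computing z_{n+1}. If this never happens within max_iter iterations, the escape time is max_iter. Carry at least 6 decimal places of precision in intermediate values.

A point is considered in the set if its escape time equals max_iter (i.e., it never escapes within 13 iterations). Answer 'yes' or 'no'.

Answer: no

Derivation:
z_0 = 0 + 0i, c = 0.3370 + 1.0790i
Iter 1: z = 0.3370 + 1.0790i, |z|^2 = 1.2778
Iter 2: z = -0.7137 + 1.8062i, |z|^2 = 3.7719
Iter 3: z = -2.4162 + -1.4991i, |z|^2 = 8.0854
Escaped at iteration 3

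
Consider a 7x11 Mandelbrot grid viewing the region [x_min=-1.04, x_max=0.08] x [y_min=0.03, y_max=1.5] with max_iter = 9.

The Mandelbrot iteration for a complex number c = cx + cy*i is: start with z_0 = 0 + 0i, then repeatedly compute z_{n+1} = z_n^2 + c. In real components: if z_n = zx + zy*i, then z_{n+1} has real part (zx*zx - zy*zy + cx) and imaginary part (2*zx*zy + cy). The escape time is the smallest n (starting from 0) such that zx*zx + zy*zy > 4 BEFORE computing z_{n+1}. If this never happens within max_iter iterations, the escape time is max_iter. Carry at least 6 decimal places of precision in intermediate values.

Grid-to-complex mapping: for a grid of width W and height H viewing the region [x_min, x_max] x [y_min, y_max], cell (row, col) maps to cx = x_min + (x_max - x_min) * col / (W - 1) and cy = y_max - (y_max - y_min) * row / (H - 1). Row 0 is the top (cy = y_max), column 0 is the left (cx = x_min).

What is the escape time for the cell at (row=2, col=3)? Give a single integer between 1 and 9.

Answer: 3

Derivation:
z_0 = 0 + 0i, c = -0.4800 + 1.2060i
Iter 1: z = -0.4800 + 1.2060i, |z|^2 = 1.6848
Iter 2: z = -1.7040 + 0.0482i, |z|^2 = 2.9061
Iter 3: z = 2.4214 + 1.0416i, |z|^2 = 6.9482
Escaped at iteration 3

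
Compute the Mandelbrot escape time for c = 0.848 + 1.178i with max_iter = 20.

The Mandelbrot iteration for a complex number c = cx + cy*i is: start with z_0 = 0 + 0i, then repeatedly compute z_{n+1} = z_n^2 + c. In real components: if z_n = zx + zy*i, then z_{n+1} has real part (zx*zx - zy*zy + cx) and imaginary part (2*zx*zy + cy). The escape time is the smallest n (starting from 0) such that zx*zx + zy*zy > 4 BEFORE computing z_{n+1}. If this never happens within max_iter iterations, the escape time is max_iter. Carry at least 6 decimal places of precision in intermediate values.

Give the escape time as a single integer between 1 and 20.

z_0 = 0 + 0i, c = 0.8480 + 1.1780i
Iter 1: z = 0.8480 + 1.1780i, |z|^2 = 2.1068
Iter 2: z = 0.1794 + 3.1759i, |z|^2 = 10.1185
Escaped at iteration 2

Answer: 2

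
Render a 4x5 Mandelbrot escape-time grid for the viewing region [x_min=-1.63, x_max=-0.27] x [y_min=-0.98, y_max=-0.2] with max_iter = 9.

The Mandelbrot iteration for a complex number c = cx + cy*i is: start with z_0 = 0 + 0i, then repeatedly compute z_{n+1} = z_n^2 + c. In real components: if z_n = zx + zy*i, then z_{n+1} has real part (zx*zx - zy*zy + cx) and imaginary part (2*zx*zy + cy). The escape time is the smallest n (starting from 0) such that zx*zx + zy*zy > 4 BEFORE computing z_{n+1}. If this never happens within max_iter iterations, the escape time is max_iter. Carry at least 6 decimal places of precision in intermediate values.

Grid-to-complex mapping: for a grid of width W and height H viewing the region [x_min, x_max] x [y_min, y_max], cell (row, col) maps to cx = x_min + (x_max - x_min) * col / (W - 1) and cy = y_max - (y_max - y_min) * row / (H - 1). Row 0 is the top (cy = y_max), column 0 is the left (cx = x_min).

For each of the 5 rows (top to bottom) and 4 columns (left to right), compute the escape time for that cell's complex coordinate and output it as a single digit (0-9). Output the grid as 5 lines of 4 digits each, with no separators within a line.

Answer: 5999
3799
3469
3349
2336

Derivation:
(row=0, col=0): c = -1.6300 + -0.2000i → escape time 5
(row=0, col=1): c = -1.1767 + -0.2000i → escape time 9
(row=0, col=2): c = -0.7233 + -0.2000i → escape time 9
(row=0, col=3): c = -0.2700 + -0.2000i → escape time 9
(row=1, col=0): c = -1.6300 + -0.3950i → escape time 3
(row=1, col=1): c = -1.1767 + -0.3950i → escape time 7
(row=1, col=2): c = -0.7233 + -0.3950i → escape time 9
(row=1, col=3): c = -0.2700 + -0.3950i → escape time 9
(row=2, col=0): c = -1.6300 + -0.5900i → escape time 3
(row=2, col=1): c = -1.1767 + -0.5900i → escape time 4
(row=2, col=2): c = -0.7233 + -0.5900i → escape time 6
(row=2, col=3): c = -0.2700 + -0.5900i → escape time 9
(row=3, col=0): c = -1.6300 + -0.7850i → escape time 3
(row=3, col=1): c = -1.1767 + -0.7850i → escape time 3
(row=3, col=2): c = -0.7233 + -0.7850i → escape time 4
(row=3, col=3): c = -0.2700 + -0.7850i → escape time 9
(row=4, col=0): c = -1.6300 + -0.9800i → escape time 2
(row=4, col=1): c = -1.1767 + -0.9800i → escape time 3
(row=4, col=2): c = -0.7233 + -0.9800i → escape time 3
(row=4, col=3): c = -0.2700 + -0.9800i → escape time 6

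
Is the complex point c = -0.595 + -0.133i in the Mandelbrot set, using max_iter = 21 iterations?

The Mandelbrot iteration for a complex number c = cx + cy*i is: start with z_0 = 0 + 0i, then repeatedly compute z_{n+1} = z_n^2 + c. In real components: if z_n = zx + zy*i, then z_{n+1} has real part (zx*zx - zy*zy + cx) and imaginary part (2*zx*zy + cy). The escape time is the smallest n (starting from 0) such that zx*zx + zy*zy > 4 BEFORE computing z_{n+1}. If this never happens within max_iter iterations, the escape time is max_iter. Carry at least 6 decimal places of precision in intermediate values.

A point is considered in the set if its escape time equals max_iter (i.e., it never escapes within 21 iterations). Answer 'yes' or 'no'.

Answer: yes

Derivation:
z_0 = 0 + 0i, c = -0.5950 + -0.1330i
Iter 1: z = -0.5950 + -0.1330i, |z|^2 = 0.3717
Iter 2: z = -0.2587 + 0.0253i, |z|^2 = 0.0675
Iter 3: z = -0.5287 + -0.1461i, |z|^2 = 0.3009
Iter 4: z = -0.3368 + 0.0215i, |z|^2 = 0.1139
Iter 5: z = -0.4820 + -0.1475i, |z|^2 = 0.2541
Iter 6: z = -0.3844 + 0.0092i, |z|^2 = 0.1478
Iter 7: z = -0.4473 + -0.1400i, |z|^2 = 0.2197
Iter 8: z = -0.4145 + -0.0077i, |z|^2 = 0.1719
Iter 9: z = -0.4232 + -0.1266i, |z|^2 = 0.1952
Iter 10: z = -0.4319 + -0.0258i, |z|^2 = 0.1872
Iter 11: z = -0.4091 + -0.1107i, |z|^2 = 0.1796
Iter 12: z = -0.4399 + -0.0424i, |z|^2 = 0.1953
Iter 13: z = -0.4033 + -0.0957i, |z|^2 = 0.1718
Iter 14: z = -0.4415 + -0.0558i, |z|^2 = 0.1980
Iter 15: z = -0.4032 + -0.0837i, |z|^2 = 0.1696
Iter 16: z = -0.4394 + -0.0655i, |z|^2 = 0.1974
Iter 17: z = -0.4062 + -0.0754i, |z|^2 = 0.1707
Iter 18: z = -0.4357 + -0.0717i, |z|^2 = 0.1950
Iter 19: z = -0.4103 + -0.0705i, |z|^2 = 0.1733
Iter 20: z = -0.4316 + -0.0751i, |z|^2 = 0.1919
Did not escape in 21 iterations → in set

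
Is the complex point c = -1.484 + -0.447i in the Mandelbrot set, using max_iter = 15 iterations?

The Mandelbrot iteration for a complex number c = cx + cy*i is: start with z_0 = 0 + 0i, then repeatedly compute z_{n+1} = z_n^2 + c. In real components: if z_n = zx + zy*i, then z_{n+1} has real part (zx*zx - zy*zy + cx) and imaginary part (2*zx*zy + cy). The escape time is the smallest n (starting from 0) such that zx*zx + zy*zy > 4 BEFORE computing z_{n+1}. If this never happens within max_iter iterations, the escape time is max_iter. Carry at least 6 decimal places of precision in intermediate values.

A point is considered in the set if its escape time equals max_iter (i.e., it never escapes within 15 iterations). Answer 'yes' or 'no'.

z_0 = 0 + 0i, c = -1.4840 + -0.4470i
Iter 1: z = -1.4840 + -0.4470i, |z|^2 = 2.4021
Iter 2: z = 0.5184 + 0.8797i, |z|^2 = 1.0427
Iter 3: z = -1.9891 + 0.4652i, |z|^2 = 4.1728
Escaped at iteration 3

Answer: no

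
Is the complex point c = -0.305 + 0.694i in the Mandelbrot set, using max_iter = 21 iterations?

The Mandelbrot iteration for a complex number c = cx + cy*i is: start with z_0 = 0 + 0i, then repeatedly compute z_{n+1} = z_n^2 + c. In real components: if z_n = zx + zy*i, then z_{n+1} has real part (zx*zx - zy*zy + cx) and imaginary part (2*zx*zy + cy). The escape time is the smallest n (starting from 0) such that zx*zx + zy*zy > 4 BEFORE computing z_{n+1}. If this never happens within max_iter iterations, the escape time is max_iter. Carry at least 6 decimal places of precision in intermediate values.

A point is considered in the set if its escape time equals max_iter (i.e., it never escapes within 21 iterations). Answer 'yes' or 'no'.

z_0 = 0 + 0i, c = -0.3050 + 0.6940i
Iter 1: z = -0.3050 + 0.6940i, |z|^2 = 0.5747
Iter 2: z = -0.6936 + 0.2707i, |z|^2 = 0.5544
Iter 3: z = 0.1028 + 0.3185i, |z|^2 = 0.1120
Iter 4: z = -0.3959 + 0.7595i, |z|^2 = 0.7336
Iter 5: z = -0.7251 + 0.0926i, |z|^2 = 0.5344
Iter 6: z = 0.2122 + 0.5597i, |z|^2 = 0.3583
Iter 7: z = -0.5732 + 0.9316i, |z|^2 = 1.1963
Iter 8: z = -0.8443 + -0.3739i, |z|^2 = 0.8526
Iter 9: z = 0.2680 + 1.3253i, |z|^2 = 1.8284
Iter 10: z = -1.9897 + 1.4045i, |z|^2 = 5.9314
Escaped at iteration 10

Answer: no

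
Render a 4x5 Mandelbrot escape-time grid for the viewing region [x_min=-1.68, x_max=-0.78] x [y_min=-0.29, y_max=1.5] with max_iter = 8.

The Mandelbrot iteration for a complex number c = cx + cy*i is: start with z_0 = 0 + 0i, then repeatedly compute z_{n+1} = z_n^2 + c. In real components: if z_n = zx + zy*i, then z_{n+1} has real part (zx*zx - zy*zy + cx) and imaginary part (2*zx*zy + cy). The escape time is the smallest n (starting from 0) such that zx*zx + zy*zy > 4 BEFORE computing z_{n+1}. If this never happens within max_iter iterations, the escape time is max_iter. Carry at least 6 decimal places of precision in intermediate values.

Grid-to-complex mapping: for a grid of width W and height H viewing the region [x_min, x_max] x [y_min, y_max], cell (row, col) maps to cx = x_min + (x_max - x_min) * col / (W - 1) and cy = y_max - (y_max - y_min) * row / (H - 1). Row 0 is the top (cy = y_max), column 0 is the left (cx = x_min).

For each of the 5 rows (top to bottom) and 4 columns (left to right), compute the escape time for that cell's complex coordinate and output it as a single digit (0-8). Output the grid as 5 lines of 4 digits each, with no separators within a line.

Answer: 1122
2333
3345
4888
4688

Derivation:
(row=0, col=0): c = -1.6800 + 1.5000i → escape time 1
(row=0, col=1): c = -1.3800 + 1.5000i → escape time 1
(row=0, col=2): c = -1.0800 + 1.5000i → escape time 2
(row=0, col=3): c = -0.7800 + 1.5000i → escape time 2
(row=1, col=0): c = -1.6800 + 1.0525i → escape time 2
(row=1, col=1): c = -1.3800 + 1.0525i → escape time 3
(row=1, col=2): c = -1.0800 + 1.0525i → escape time 3
(row=1, col=3): c = -0.7800 + 1.0525i → escape time 3
(row=2, col=0): c = -1.6800 + 0.6050i → escape time 3
(row=2, col=1): c = -1.3800 + 0.6050i → escape time 3
(row=2, col=2): c = -1.0800 + 0.6050i → escape time 4
(row=2, col=3): c = -0.7800 + 0.6050i → escape time 5
(row=3, col=0): c = -1.6800 + 0.1575i → escape time 4
(row=3, col=1): c = -1.3800 + 0.1575i → escape time 8
(row=3, col=2): c = -1.0800 + 0.1575i → escape time 8
(row=3, col=3): c = -0.7800 + 0.1575i → escape time 8
(row=4, col=0): c = -1.6800 + -0.2900i → escape time 4
(row=4, col=1): c = -1.3800 + -0.2900i → escape time 6
(row=4, col=2): c = -1.0800 + -0.2900i → escape time 8
(row=4, col=3): c = -0.7800 + -0.2900i → escape time 8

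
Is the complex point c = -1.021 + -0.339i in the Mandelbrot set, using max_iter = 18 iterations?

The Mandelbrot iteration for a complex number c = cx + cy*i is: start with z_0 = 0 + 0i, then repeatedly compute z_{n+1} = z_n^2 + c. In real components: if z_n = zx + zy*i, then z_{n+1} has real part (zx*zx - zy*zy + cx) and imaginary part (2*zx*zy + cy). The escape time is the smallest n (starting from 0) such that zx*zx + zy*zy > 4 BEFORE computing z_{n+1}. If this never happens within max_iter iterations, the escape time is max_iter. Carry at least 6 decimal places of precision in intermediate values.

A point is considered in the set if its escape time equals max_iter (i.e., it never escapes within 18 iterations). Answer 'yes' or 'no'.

z_0 = 0 + 0i, c = -1.0210 + -0.3390i
Iter 1: z = -1.0210 + -0.3390i, |z|^2 = 1.1574
Iter 2: z = -0.0935 + 0.3532i, |z|^2 = 0.1335
Iter 3: z = -1.1370 + -0.4050i, |z|^2 = 1.4569
Iter 4: z = 0.1078 + 0.5821i, |z|^2 = 0.3505
Iter 5: z = -1.3482 + -0.2135i, |z|^2 = 1.8633
Iter 6: z = 0.7511 + 0.2367i, |z|^2 = 0.6202
Iter 7: z = -0.5129 + 0.0166i, |z|^2 = 0.2633
Iter 8: z = -0.7582 + -0.3560i, |z|^2 = 0.7016
Iter 9: z = -0.5728 + 0.2008i, |z|^2 = 0.3684
Iter 10: z = -0.7332 + -0.5691i, |z|^2 = 0.8615
Iter 11: z = -0.8072 + 0.4955i, |z|^2 = 0.8972
Iter 12: z = -0.6149 + -1.1390i, |z|^2 = 1.6756
Iter 13: z = -1.9403 + 1.0619i, |z|^2 = 4.8923
Escaped at iteration 13

Answer: no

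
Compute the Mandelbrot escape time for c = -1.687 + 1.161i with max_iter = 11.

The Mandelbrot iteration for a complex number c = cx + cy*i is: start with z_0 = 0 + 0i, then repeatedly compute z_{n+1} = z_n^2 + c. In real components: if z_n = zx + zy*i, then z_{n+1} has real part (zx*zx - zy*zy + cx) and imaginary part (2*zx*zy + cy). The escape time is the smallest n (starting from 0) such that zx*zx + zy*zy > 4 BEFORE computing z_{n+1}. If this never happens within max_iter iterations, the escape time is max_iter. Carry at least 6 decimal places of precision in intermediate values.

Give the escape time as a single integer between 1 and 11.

Answer: 1

Derivation:
z_0 = 0 + 0i, c = -1.6870 + 1.1610i
Iter 1: z = -1.6870 + 1.1610i, |z|^2 = 4.1939
Escaped at iteration 1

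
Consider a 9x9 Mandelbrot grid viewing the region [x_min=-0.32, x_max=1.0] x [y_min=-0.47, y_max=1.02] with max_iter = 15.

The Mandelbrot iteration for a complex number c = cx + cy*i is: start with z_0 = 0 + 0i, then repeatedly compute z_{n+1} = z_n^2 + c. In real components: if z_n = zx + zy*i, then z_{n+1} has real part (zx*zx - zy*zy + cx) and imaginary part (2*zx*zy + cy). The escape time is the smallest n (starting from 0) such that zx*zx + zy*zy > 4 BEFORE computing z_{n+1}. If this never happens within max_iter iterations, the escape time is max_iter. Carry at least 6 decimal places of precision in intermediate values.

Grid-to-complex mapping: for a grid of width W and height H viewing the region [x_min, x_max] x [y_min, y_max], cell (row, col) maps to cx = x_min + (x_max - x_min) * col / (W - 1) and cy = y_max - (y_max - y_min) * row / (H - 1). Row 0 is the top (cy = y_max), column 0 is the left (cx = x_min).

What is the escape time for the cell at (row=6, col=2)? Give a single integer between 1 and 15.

z_0 = 0 + 0i, c = 0.0100 + -0.0975i
Iter 1: z = 0.0100 + -0.0975i, |z|^2 = 0.0096
Iter 2: z = 0.0006 + -0.0994i, |z|^2 = 0.0099
Iter 3: z = 0.0001 + -0.0976i, |z|^2 = 0.0095
Iter 4: z = 0.0005 + -0.0975i, |z|^2 = 0.0095
Iter 5: z = 0.0005 + -0.0976i, |z|^2 = 0.0095
Iter 6: z = 0.0005 + -0.0976i, |z|^2 = 0.0095
Iter 7: z = 0.0005 + -0.0976i, |z|^2 = 0.0095
Iter 8: z = 0.0005 + -0.0976i, |z|^2 = 0.0095
Iter 9: z = 0.0005 + -0.0976i, |z|^2 = 0.0095
Iter 10: z = 0.0005 + -0.0976i, |z|^2 = 0.0095
Iter 11: z = 0.0005 + -0.0976i, |z|^2 = 0.0095
Iter 12: z = 0.0005 + -0.0976i, |z|^2 = 0.0095
Iter 13: z = 0.0005 + -0.0976i, |z|^2 = 0.0095
Iter 14: z = 0.0005 + -0.0976i, |z|^2 = 0.0095

Answer: 15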